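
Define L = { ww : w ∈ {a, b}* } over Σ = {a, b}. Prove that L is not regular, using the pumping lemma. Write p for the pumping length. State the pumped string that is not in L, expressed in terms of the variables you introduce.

Assume L is regular; let p be its pumping constant.
Take w = a^p b^p a^p b^p = uu where u = a^pb^p; then w ∈ L and |w| = 4p ≥ p.
By the pumping lemma, w = xyz with |xy| ≤ p and |y| ≥ 1.
Since the first p symbols of w are all a's and |xy| ≤ p, y lies entirely in the leading a-block: y = a^k for some k with 1 ≤ k ≤ p.
Pump with i = 2: xy^2z = a^{p+k} b^p a^p b^p, of length 4p+k. Suppose this equals vv. The string starts with a and ends with b, so v does too; thus the boundary between the two copies of v is a b→a transition. There is exactly one such transition, at position 2p+k, so |v| = 2p+k and |vv| = 4p+2k ≠ 4p+k since k ≥ 1. So xy^2z ∉ L.
This is a contradiction; hence L is not regular.

a^{p+k} b^p a^p b^p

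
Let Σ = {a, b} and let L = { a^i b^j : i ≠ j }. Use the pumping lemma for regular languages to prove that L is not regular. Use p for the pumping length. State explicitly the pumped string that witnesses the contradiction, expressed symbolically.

a^{p+p!} b^{p+p!}

Assume L is regular; let p be its pumping constant.
Choose w = a^p b^{p+p!}. Since p ≠ p+p!, w ∈ L; and |w| ≥ p.
Write w = xyz as guaranteed by the lemma, with |xy| ≤ p and |y| ≥ 1.
Since the first p symbols of w are all a's and |xy| ≤ p, y lies entirely in the leading a-block: y = a^k for some k with 1 ≤ k ≤ p.
Since 1 ≤ k ≤ p, k divides p!; set t = 1 + p!/k. Then xy^t z has p + (p!/k)·k = p + p! copies of a. Now the a-count equals the b-count, so i ≠ j fails. So xy^t z = a^{p+p!} b^{p+p!} ∉ L.
This contradicts the pumping lemma, so L is not regular.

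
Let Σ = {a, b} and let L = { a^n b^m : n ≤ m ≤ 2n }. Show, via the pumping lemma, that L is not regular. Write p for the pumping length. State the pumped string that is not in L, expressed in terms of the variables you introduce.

Assume L is regular; let p be its pumping constant.
Take w = a^p b^p ∈ L (since p ≤ p ≤ 2p), with |w| = 2p ≥ p.
Write w = xyz as guaranteed by the lemma, with |xy| ≤ p and |y| > 0.
The first p characters of w are a's, so xy (and hence y) consists only of a's. Write y = a^k, 1 ≤ k ≤ p.
Pump with i = 2: xy^2z = a^{p+k} b^p. Now n = p+k > p = m, so the condition n ≤ m fails. Thus xy^2z ∉ L.
This is a contradiction; hence L is not regular.

a^{p+k} b^p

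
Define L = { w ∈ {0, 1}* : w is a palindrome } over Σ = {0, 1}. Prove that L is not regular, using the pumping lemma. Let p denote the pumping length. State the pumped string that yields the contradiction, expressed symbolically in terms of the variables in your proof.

0^{p+k} 1 0^p

Assume L is regular. Let p be the pumping length given by the pumping lemma.
Take w = 0^p 1 0^p, a palindrome of length 2p+1 ≥ p.
The pumping lemma gives a decomposition w = xyz where |xy| ≤ p and |y| ≥ 1.
Because |xy| ≤ p and w begins with p copies of 0, we have y = 0^k with 1 ≤ k ≤ p.
Pump with i = 2: xy^2z = 0^{p+k} 1 0^p. Its reverse is 0^p 1 0^{p+k}, which differs from xy^2z since k ≥ 1. So xy^2z is not a palindrome and xy^2z ∉ L.
This contradicts the pumping lemma, so L is not regular.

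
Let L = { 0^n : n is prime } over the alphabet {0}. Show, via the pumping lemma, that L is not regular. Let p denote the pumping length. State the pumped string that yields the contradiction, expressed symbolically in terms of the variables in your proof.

Toward a contradiction, assume L is regular with pumping length p.
Let q be a prime with q ≥ p+2 (infinitely many primes exist), and take w = 0^q ∈ L with |w| = q ≥ p.
Write w = xyz as guaranteed by the lemma, with |xy| ≤ p and |y| ≥ 1.
Then y = 0^k for some k with 1 ≤ k ≤ p.
Since 1 ≤ k ≤ p, |xz| = q-k. Pump with i = q+1: |xy^{q+1}z| = (q-k)+(q+1)k = q+qk = q(1+k), which is composite (both factors ≥ 2). So xy^{q+1}z = 0^{q(1+k)} ∉ L.
Contradiction. Therefore L is not regular.

0^{q(1+k)}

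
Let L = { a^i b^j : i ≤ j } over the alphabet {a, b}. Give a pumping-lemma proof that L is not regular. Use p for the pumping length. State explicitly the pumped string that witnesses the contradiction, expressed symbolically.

Suppose for contradiction that L is regular, and let p be the pumping length.
Choose w = a^p b^p ∈ L, with |w| = 2p ≥ p.
Write w = xyz as guaranteed by the lemma, with |xy| ≤ p and |y| > 0.
Because |xy| ≤ p and w begins with p copies of a, we have y = a^k with 1 ≤ k ≤ p.
Consider xy^2z = a^{p+k} b^p. Since k ≥ 1, the a-count p+k exceeds the b-count p, so i ≤ j fails; thus xy^2z ∉ L.
This contradicts the pumping lemma, so L is not regular.

a^{p+k} b^p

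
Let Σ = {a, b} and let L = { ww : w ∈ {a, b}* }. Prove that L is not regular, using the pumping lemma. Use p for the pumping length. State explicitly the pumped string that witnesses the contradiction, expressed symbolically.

a^{p+k} b^p a^p b^p

Assume L is regular; let p be its pumping constant.
Take w = a^p b^p a^p b^p = uu where u = a^pb^p; then w ∈ L and |w| = 4p ≥ p.
Write w = xyz as guaranteed by the lemma, with |xy| ≤ p and |y| > 0.
Since the first p symbols of w are all a's and |xy| ≤ p, y lies entirely in the leading a-block: y = a^k for some k with 1 ≤ k ≤ p.
Pump with i = 2: xy^2z = a^{p+k} b^p a^p b^p, of length 4p+k. Suppose this equals vv. The string starts with a and ends with b, so v does too; thus the boundary between the two copies of v is a b→a transition. There is exactly one such transition, at position 2p+k, so |v| = 2p+k and |vv| = 4p+2k ≠ 4p+k since k ≥ 1. So xy^2z ∉ L.
Contradiction. Therefore L is not regular.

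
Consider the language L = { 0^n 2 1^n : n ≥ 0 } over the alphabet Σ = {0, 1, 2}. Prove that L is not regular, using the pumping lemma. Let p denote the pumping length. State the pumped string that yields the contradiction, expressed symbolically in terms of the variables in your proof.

0^{p+k} 2 1^p

Suppose for contradiction that L is regular, and let p be the pumping length.
Take w = 0^p 2 1^p ∈ L with |w| = 2p+1 ≥ p.
The pumping lemma gives a decomposition w = xyz where |xy| ≤ p and |y| > 0.
Since the first p symbols of w are all 0's and |xy| ≤ p, y lies entirely in the leading 0-block: y = 0^k for some k with 1 ≤ k ≤ p.
Pump with i = 2: xy^2z = 0^{p+k} 2 1^p, which would require p+k = p. But k ≥ 1, so xy^2z ∉ L.
This is a contradiction; hence L is not regular.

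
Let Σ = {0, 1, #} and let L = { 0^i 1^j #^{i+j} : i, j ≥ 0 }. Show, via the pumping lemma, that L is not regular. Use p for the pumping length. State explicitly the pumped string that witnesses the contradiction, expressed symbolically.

Assume L is regular; let p be its pumping constant.
Take w = 0^p 1^p #^{2p} ∈ L (with i=j=p, i+j=2p), |w| = 4p ≥ p.
By the pumping lemma, w = xyz with |xy| ≤ p and |y| ≥ 1.
The first p characters of w are 0's, so xy (and hence y) consists only of 0's. Write y = 0^k, 1 ≤ k ≤ p.
Consider xy^2z = 0^{p+k} 1^p #^{2p}. Now the 0- and 1-counts sum to 2p+k, but the #-count is 2p ≠ 2p+k. So xy^2z ∉ L.
This contradicts the pumping lemma, so L is not regular.

0^{p+k} 1^p #^{2p}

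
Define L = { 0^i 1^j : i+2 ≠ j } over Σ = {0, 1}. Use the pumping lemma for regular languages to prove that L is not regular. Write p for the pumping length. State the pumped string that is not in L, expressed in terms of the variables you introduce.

Suppose for contradiction that L is regular, and let p be the pumping length.
Choose w = 0^p 1^{p+p!+2}. Since p ≠ (p+p!+2)-2 = p+p!, w ∈ L; and |w| ≥ p.
By the pumping lemma, w = xyz with |xy| ≤ p and y is nonempty.
The first p characters of w are 0's, so xy (and hence y) consists only of 0's. Write y = 0^k, 1 ≤ k ≤ p.
Since 1 ≤ k ≤ p, k divides p!; set t = 1 + p!/k. Then xy^t z has p + (p!/k)·k = p + p! copies of 0. Now the 0-count is p+p! and (1-count)-2 = (p+p!+2)-2 = p+p!, so i+2 ≠ j fails. So xy^t z = 0^{p+p!} 1^{p+p!+2} ∉ L.
This is a contradiction; hence L is not regular.

0^{p+p!} 1^{p+p!+2}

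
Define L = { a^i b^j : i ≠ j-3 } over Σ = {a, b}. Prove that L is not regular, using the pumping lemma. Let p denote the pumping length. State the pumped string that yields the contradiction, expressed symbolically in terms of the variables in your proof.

a^{p+p!} b^{p+p!+3}

Suppose for contradiction that L is regular, and let p be the pumping length.
Choose w = a^p b^{p+p!+3}. Since p ≠ (p+p!+3)-3 = p+p!, w ∈ L; and |w| ≥ p.
The pumping lemma gives a decomposition w = xyz where |xy| ≤ p and |y| ≥ 1.
Because |xy| ≤ p and w begins with p copies of a, we have y = a^k with 1 ≤ k ≤ p.
Since 1 ≤ k ≤ p, k divides p!; set t = 1 + p!/k. Then xy^t z has p + (p!/k)·k = p + p! copies of a. Now the a-count is p+p! and (b-count)-3 = (p+p!+3)-3 = p+p!, so i ≠ j-3 fails. So xy^t z = a^{p+p!} b^{p+p!+3} ∉ L.
This contradicts the pumping lemma, so L is not regular.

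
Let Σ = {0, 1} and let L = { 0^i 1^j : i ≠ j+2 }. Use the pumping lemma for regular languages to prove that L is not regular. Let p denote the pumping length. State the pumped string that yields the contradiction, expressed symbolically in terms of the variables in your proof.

Toward a contradiction, assume L is regular with pumping length p.
Choose w = 0^p 1^{p+p!-2}. Since p ≠ (p+p!-2)+2 = p+p!, w ∈ L; and |w| ≥ p.
Write w = xyz as guaranteed by the lemma, with |xy| ≤ p and y is nonempty.
The first p characters of w are 0's, so xy (and hence y) consists only of 0's. Write y = 0^k, 1 ≤ k ≤ p.
Since 1 ≤ k ≤ p, k divides p!; set t = 1 + p!/k. Then xy^t z has p + (p!/k)·k = p + p! copies of 0. Now the 0-count is p+p! and (1-count)+2 = (p+p!-2)+2 = p+p!, so i ≠ j+2 fails. So xy^t z = 0^{p+p!} 1^{p+p!-2} ∉ L.
This is a contradiction; hence L is not regular.

0^{p+p!} 1^{p+p!-2}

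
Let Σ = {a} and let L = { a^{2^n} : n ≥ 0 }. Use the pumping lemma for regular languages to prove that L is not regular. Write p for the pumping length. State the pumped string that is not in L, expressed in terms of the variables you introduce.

Assume L is regular; let p be its pumping constant.
Take w = a^{2^p} ∈ L with |w| = 2^p ≥ p.
The pumping lemma gives a decomposition w = xyz where |xy| ≤ p and y is nonempty.
Then y = a^k for some k with 1 ≤ k ≤ p.
Pump with i = 2: xy^2z = a^{2^p+k}. Since 1 ≤ k ≤ p < 2^p, we have 2^p < 2^p+k < 2^{p+1}, so 2^p+k is not a power of 2. So xy^2z ∉ L.
This is a contradiction; hence L is not regular.

a^{2^p+k}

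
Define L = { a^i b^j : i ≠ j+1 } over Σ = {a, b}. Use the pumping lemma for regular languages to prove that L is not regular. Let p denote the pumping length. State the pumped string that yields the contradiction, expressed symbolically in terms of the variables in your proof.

a^{p+p!} b^{p+p!-1}

Assume L is regular. Let p be the pumping length given by the pumping lemma.
Choose w = a^p b^{p+p!-1}. Since p ≠ (p+p!-1)+1 = p+p!, w ∈ L; and |w| ≥ p.
The pumping lemma gives a decomposition w = xyz where |xy| ≤ p and |y| ≥ 1.
The first p characters of w are a's, so xy (and hence y) consists only of a's. Write y = a^k, 1 ≤ k ≤ p.
Since 1 ≤ k ≤ p, k divides p!; set t = 1 + p!/k. Then xy^t z has p + (p!/k)·k = p + p! copies of a. Now the a-count is p+p! and (b-count)+1 = (p+p!-1)+1 = p+p!, so i ≠ j+1 fails. So xy^t z = a^{p+p!} b^{p+p!-1} ∉ L.
This is a contradiction; hence L is not regular.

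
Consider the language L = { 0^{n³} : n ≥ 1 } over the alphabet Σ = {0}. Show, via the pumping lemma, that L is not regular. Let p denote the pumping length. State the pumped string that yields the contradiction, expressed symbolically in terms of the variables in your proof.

Toward a contradiction, assume L is regular with pumping length p.
Take w = 0^{p³} ∈ L with |w| = p³ ≥ p.
By the pumping lemma, w = xyz with |xy| ≤ p and |y| > 0.
Then y = 0^k for some k with 1 ≤ k ≤ p.
Pump with i = 2: xy^2z = 0^{p³+k}. Since 1 ≤ k ≤ p, p³ < p³+k ≤ p³+p < p³+3p²+3p+1 = (p+1)³, so p³+k is not a perfect cube. So xy^2z ∉ L.
Contradiction. Therefore L is not regular.

0^{p³+k}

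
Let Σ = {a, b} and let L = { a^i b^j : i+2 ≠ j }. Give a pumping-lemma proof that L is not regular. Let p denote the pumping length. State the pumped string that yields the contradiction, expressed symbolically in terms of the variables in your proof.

a^{p+p!} b^{p+p!+2}

Assume L is regular. Let p be the pumping length given by the pumping lemma.
Choose w = a^p b^{p+p!+2}. Since p ≠ (p+p!+2)-2 = p+p!, w ∈ L; and |w| ≥ p.
The pumping lemma gives a decomposition w = xyz where |xy| ≤ p and |y| ≥ 1.
The first p characters of w are a's, so xy (and hence y) consists only of a's. Write y = a^k, 1 ≤ k ≤ p.
Since 1 ≤ k ≤ p, k divides p!; set t = 1 + p!/k. Then xy^t z has p + (p!/k)·k = p + p! copies of a. Now the a-count is p+p! and (b-count)-2 = (p+p!+2)-2 = p+p!, so i+2 ≠ j fails. So xy^t z = a^{p+p!} b^{p+p!+2} ∉ L.
This is a contradiction; hence L is not regular.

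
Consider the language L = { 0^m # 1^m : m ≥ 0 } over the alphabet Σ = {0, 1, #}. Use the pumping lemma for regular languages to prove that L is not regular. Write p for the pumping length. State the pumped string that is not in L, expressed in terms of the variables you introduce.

Assume L is regular; let p be its pumping constant.
Take w = 0^p # 1^p ∈ L with |w| = 2p+1 ≥ p.
By the pumping lemma, w = xyz with |xy| ≤ p and |y| ≥ 1.
Because |xy| ≤ p and w begins with p copies of 0, we have y = 0^k with 1 ≤ k ≤ p.
Pump with i = 2: xy^2z = 0^{p+k} # 1^p, which would require p+k = p. But k ≥ 1, so xy^2z ∉ L.
This is a contradiction; hence L is not regular.

0^{p+k} # 1^p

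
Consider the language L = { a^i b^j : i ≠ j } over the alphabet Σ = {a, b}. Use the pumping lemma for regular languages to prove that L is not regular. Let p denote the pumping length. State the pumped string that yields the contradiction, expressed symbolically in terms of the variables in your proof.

a^{p+p!} b^{p+p!}

Assume L is regular. Let p be the pumping length given by the pumping lemma.
Choose w = a^p b^{p+p!}. Since p ≠ p+p!, w ∈ L; and |w| ≥ p.
Write w = xyz as guaranteed by the lemma, with |xy| ≤ p and |y| > 0.
Since the first p symbols of w are all a's and |xy| ≤ p, y lies entirely in the leading a-block: y = a^k for some k with 1 ≤ k ≤ p.
Since 1 ≤ k ≤ p, k divides p!; set t = 1 + p!/k. Then xy^t z has p + (p!/k)·k = p + p! copies of a. Now the a-count equals the b-count, so i ≠ j fails. So xy^t z = a^{p+p!} b^{p+p!} ∉ L.
This contradicts the pumping lemma, so L is not regular.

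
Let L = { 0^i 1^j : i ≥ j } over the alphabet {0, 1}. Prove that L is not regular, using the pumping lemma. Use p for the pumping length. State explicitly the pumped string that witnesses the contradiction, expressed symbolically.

Assume L is regular; let p be its pumping constant.
Choose w = 0^p 1^p ∈ L, with |w| = 2p ≥ p.
The pumping lemma gives a decomposition w = xyz where |xy| ≤ p and y is nonempty.
The first p characters of w are 0's, so xy (and hence y) consists only of 0's. Write y = 0^k, 1 ≤ k ≤ p.
Consider xy^0z = xz = 0^{p-k} 1^p. Since k ≥ 1, the 0-count p-k is less than p, so i ≥ j fails; thus xz ∉ L.
This is a contradiction; hence L is not regular.

0^{p-k} 1^p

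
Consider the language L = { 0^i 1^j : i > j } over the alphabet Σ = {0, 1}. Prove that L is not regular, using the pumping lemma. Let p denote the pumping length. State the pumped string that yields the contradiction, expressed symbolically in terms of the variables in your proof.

Suppose for contradiction that L is regular, and let p be the pumping length.
Choose w = 0^{p+1} 1^p ∈ L, with |w| = 2p+1 ≥ p.
The pumping lemma gives a decomposition w = xyz where |xy| ≤ p and y is nonempty.
The first p characters of w are 0's, so xy (and hence y) consists only of 0's. Write y = 0^k, 1 ≤ k ≤ p.
Consider xy^0z = xz = 0^{p+1-k} 1^p. Since k ≥ 1, the 0-count p+1-k is at most p, so i > j fails; thus xz ∉ L.
This is a contradiction; hence L is not regular.

0^{p+1-k} 1^p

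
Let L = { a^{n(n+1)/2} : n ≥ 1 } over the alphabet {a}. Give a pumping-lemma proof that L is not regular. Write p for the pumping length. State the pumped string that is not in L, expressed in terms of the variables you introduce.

Assume L is regular. Let p be the pumping length given by the pumping lemma.
Take w = a^{p(p+1)/2} ∈ L with |w| = p(p+1)/2 ≥ p.
Write w = xyz as guaranteed by the lemma, with |xy| ≤ p and |y| ≥ 1.
Then y = a^k for some k with 1 ≤ k ≤ p.
Pump with i = 2: xy^2z = a^{p(p+1)/2+k}. Since 1 ≤ k ≤ p, p(p+1)/2 < p(p+1)/2+k ≤ p(p+1)/2+p < (p+1)(p+2)/2, so p(p+1)/2+k is strictly between consecutive triangular numbers. So xy^2z ∉ L.
Contradiction. Therefore L is not regular.

a^{p(p+1)/2+k}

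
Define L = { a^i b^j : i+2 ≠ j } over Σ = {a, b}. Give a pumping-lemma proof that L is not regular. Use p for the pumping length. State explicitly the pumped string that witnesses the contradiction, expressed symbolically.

Assume L is regular. Let p be the pumping length given by the pumping lemma.
Choose w = a^p b^{p+p!+2}. Since p ≠ (p+p!+2)-2 = p+p!, w ∈ L; and |w| ≥ p.
The pumping lemma gives a decomposition w = xyz where |xy| ≤ p and |y| > 0.
Since the first p symbols of w are all a's and |xy| ≤ p, y lies entirely in the leading a-block: y = a^k for some k with 1 ≤ k ≤ p.
Since 1 ≤ k ≤ p, k divides p!; set t = 1 + p!/k. Then xy^t z has p + (p!/k)·k = p + p! copies of a. Now the a-count is p+p! and (b-count)-2 = (p+p!+2)-2 = p+p!, so i+2 ≠ j fails. So xy^t z = a^{p+p!} b^{p+p!+2} ∉ L.
This is a contradiction; hence L is not regular.

a^{p+p!} b^{p+p!+2}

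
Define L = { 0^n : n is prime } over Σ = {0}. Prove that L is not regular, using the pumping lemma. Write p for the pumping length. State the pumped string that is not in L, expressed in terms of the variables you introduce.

0^{q(1+k)}

Assume L is regular. Let p be the pumping length given by the pumping lemma.
Let q be a prime with q ≥ p+2 (infinitely many primes exist), and take w = 0^q ∈ L with |w| = q ≥ p.
Write w = xyz as guaranteed by the lemma, with |xy| ≤ p and |y| ≥ 1.
Then y = 0^k for some k with 1 ≤ k ≤ p.
Since 1 ≤ k ≤ p, |xz| = q-k. Pump with i = q+1: |xy^{q+1}z| = (q-k)+(q+1)k = q+qk = q(1+k), which is composite (both factors ≥ 2). So xy^{q+1}z = 0^{q(1+k)} ∉ L.
Contradiction. Therefore L is not regular.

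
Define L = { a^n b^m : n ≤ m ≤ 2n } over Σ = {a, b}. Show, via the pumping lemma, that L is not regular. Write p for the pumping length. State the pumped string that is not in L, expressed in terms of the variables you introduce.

Toward a contradiction, assume L is regular with pumping length p.
Take w = a^p b^p ∈ L (since p ≤ p ≤ 2p), with |w| = 2p ≥ p.
Write w = xyz as guaranteed by the lemma, with |xy| ≤ p and |y| > 0.
Because |xy| ≤ p and w begins with p copies of a, we have y = a^k with 1 ≤ k ≤ p.
Pump with i = 2: xy^2z = a^{p+k} b^p. Now n = p+k > p = m, so the condition n ≤ m fails. Thus xy^2z ∉ L.
Contradiction. Therefore L is not regular.

a^{p+k} b^p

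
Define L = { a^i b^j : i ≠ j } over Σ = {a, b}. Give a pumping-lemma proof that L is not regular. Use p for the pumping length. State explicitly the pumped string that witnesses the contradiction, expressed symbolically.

a^{p+p!} b^{p+p!}

Assume L is regular. Let p be the pumping length given by the pumping lemma.
Choose w = a^p b^{p+p!}. Since p ≠ p+p!, w ∈ L; and |w| ≥ p.
The pumping lemma gives a decomposition w = xyz where |xy| ≤ p and |y| ≥ 1.
Because |xy| ≤ p and w begins with p copies of a, we have y = a^k with 1 ≤ k ≤ p.
Since 1 ≤ k ≤ p, k divides p!; set t = 1 + p!/k. Then xy^t z has p + (p!/k)·k = p + p! copies of a. Now the a-count equals the b-count, so i ≠ j fails. So xy^t z = a^{p+p!} b^{p+p!} ∉ L.
This contradicts the pumping lemma, so L is not regular.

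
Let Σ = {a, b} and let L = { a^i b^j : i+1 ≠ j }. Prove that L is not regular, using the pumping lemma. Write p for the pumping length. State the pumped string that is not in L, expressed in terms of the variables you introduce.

Toward a contradiction, assume L is regular with pumping length p.
Choose w = a^p b^{p+p!+1}. Since p ≠ (p+p!+1)-1 = p+p!, w ∈ L; and |w| ≥ p.
By the pumping lemma, w = xyz with |xy| ≤ p and y is nonempty.
The first p characters of w are a's, so xy (and hence y) consists only of a's. Write y = a^k, 1 ≤ k ≤ p.
Since 1 ≤ k ≤ p, k divides p!; set t = 1 + p!/k. Then xy^t z has p + (p!/k)·k = p + p! copies of a. Now the a-count is p+p! and (b-count)-1 = (p+p!+1)-1 = p+p!, so i+1 ≠ j fails. So xy^t z = a^{p+p!} b^{p+p!+1} ∉ L.
This contradicts the pumping lemma, so L is not regular.

a^{p+p!} b^{p+p!+1}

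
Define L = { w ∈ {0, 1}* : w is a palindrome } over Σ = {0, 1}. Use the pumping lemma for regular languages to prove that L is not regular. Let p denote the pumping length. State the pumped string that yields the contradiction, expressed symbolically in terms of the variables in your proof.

0^{p+k} 1 0^p

Assume L is regular; let p be its pumping constant.
Take w = 0^p 1 0^p, a palindrome of length 2p+1 ≥ p.
By the pumping lemma, w = xyz with |xy| ≤ p and |y| > 0.
The first p characters of w are 0's, so xy (and hence y) consists only of 0's. Write y = 0^k, 1 ≤ k ≤ p.
Pump with i = 2: xy^2z = 0^{p+k} 1 0^p. Its reverse is 0^p 1 0^{p+k}, which differs from xy^2z since k ≥ 1. So xy^2z is not a palindrome and xy^2z ∉ L.
This contradicts the pumping lemma, so L is not regular.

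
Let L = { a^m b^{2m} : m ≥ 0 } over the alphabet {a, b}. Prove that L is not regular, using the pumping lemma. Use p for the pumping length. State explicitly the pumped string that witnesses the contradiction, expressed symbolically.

a^{p+k} b^{2p}

Assume L is regular; let p be its pumping constant.
Take w = a^p b^{2p}. Then w ∈ L and |w| = 3p ≥ p.
The pumping lemma gives a decomposition w = xyz where |xy| ≤ p and |y| > 0.
Since the first p symbols of w are all a's and |xy| ≤ p, y lies entirely in the leading a-block: y = a^k for some k with 1 ≤ k ≤ p.
Pump with i = 2: xy^2z = a^{p+k} b^{2p}. For this to lie in L we would need 2p = 2(p+k), which forces k = 0. But k ≥ 1, so xy^2z ∉ L.
This contradicts the pumping lemma, so L is not regular.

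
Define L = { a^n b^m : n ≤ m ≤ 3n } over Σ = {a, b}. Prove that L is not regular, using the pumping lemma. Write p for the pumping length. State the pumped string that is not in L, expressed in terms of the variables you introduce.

Suppose for contradiction that L is regular, and let p be the pumping length.
Take w = a^p b^p ∈ L (since p ≤ p ≤ 3p), with |w| = 2p ≥ p.
Write w = xyz as guaranteed by the lemma, with |xy| ≤ p and y is nonempty.
The first p characters of w are a's, so xy (and hence y) consists only of a's. Write y = a^k, 1 ≤ k ≤ p.
Pump with i = 2: xy^2z = a^{p+k} b^p. Now n = p+k > p = m, so the condition n ≤ m fails. Thus xy^2z ∉ L.
This is a contradiction; hence L is not regular.

a^{p+k} b^p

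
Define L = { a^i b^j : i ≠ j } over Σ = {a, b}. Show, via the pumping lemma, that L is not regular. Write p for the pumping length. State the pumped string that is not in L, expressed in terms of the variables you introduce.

a^{p+p!} b^{p+p!}

Assume L is regular. Let p be the pumping length given by the pumping lemma.
Choose w = a^p b^{p+p!}. Since p ≠ p+p!, w ∈ L; and |w| ≥ p.
The pumping lemma gives a decomposition w = xyz where |xy| ≤ p and |y| > 0.
Since the first p symbols of w are all a's and |xy| ≤ p, y lies entirely in the leading a-block: y = a^k for some k with 1 ≤ k ≤ p.
Since 1 ≤ k ≤ p, k divides p!; set t = 1 + p!/k. Then xy^t z has p + (p!/k)·k = p + p! copies of a. Now the a-count equals the b-count, so i ≠ j fails. So xy^t z = a^{p+p!} b^{p+p!} ∉ L.
Contradiction. Therefore L is not regular.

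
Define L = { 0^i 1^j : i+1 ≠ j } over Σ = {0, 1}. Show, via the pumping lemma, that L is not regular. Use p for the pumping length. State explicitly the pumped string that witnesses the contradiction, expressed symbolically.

Suppose for contradiction that L is regular, and let p be the pumping length.
Choose w = 0^p 1^{p+p!+1}. Since p ≠ (p+p!+1)-1 = p+p!, w ∈ L; and |w| ≥ p.
Write w = xyz as guaranteed by the lemma, with |xy| ≤ p and |y| > 0.
Because |xy| ≤ p and w begins with p copies of 0, we have y = 0^k with 1 ≤ k ≤ p.
Since 1 ≤ k ≤ p, k divides p!; set t = 1 + p!/k. Then xy^t z has p + (p!/k)·k = p + p! copies of 0. Now the 0-count is p+p! and (1-count)-1 = (p+p!+1)-1 = p+p!, so i+1 ≠ j fails. So xy^t z = 0^{p+p!} 1^{p+p!+1} ∉ L.
Contradiction. Therefore L is not regular.

0^{p+p!} 1^{p+p!+1}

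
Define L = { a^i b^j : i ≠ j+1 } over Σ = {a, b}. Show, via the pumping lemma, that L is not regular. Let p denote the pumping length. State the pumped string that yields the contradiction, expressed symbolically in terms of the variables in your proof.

Assume L is regular; let p be its pumping constant.
Choose w = a^p b^{p+p!-1}. Since p ≠ (p+p!-1)+1 = p+p!, w ∈ L; and |w| ≥ p.
The pumping lemma gives a decomposition w = xyz where |xy| ≤ p and |y| > 0.
The first p characters of w are a's, so xy (and hence y) consists only of a's. Write y = a^k, 1 ≤ k ≤ p.
Since 1 ≤ k ≤ p, k divides p!; set t = 1 + p!/k. Then xy^t z has p + (p!/k)·k = p + p! copies of a. Now the a-count is p+p! and (b-count)+1 = (p+p!-1)+1 = p+p!, so i ≠ j+1 fails. So xy^t z = a^{p+p!} b^{p+p!-1} ∉ L.
This is a contradiction; hence L is not regular.

a^{p+p!} b^{p+p!-1}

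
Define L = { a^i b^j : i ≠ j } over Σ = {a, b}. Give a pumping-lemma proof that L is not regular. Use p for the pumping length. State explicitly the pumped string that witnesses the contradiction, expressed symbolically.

Assume L is regular. Let p be the pumping length given by the pumping lemma.
Choose w = a^p b^{p+p!}. Since p ≠ p+p!, w ∈ L; and |w| ≥ p.
Write w = xyz as guaranteed by the lemma, with |xy| ≤ p and y is nonempty.
Since the first p symbols of w are all a's and |xy| ≤ p, y lies entirely in the leading a-block: y = a^k for some k with 1 ≤ k ≤ p.
Since 1 ≤ k ≤ p, k divides p!; set t = 1 + p!/k. Then xy^t z has p + (p!/k)·k = p + p! copies of a. Now the a-count equals the b-count, so i ≠ j fails. So xy^t z = a^{p+p!} b^{p+p!} ∉ L.
Contradiction. Therefore L is not regular.

a^{p+p!} b^{p+p!}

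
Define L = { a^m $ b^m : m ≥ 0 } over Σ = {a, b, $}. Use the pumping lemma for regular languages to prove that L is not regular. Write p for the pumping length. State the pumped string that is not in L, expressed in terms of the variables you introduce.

Suppose for contradiction that L is regular, and let p be the pumping length.
Take w = a^p $ b^p ∈ L with |w| = 2p+1 ≥ p.
The pumping lemma gives a decomposition w = xyz where |xy| ≤ p and |y| > 0.
Because |xy| ≤ p and w begins with p copies of a, we have y = a^k with 1 ≤ k ≤ p.
Pump with i = 2: xy^2z = a^{p+k} $ b^p, which would require p+k = p. But k ≥ 1, so xy^2z ∉ L.
This is a contradiction; hence L is not regular.

a^{p+k} $ b^p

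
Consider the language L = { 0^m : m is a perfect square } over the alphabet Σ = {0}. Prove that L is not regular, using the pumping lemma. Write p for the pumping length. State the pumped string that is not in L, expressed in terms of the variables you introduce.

Suppose for contradiction that L is regular, and let p be the pumping length.
Take w = 0^{p²} ∈ L with |w| = p² ≥ p.
The pumping lemma gives a decomposition w = xyz where |xy| ≤ p and |y| > 0.
Then y = 0^k for some k with 1 ≤ k ≤ p.
Pump with i = 2: xy^2z = 0^{p²+k}. Since 1 ≤ k ≤ p, p² < p²+k ≤ p²+p < (p+1)², so p²+k lies strictly between consecutive squares and is not a perfect square. So xy^2z ∉ L.
This contradicts the pumping lemma, so L is not regular.

0^{p²+k}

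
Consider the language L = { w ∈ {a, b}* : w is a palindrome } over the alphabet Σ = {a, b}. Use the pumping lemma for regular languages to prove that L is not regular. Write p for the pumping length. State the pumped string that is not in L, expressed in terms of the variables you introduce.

a^{p+k} b a^p

Assume L is regular; let p be its pumping constant.
Take w = a^p b a^p, a palindrome of length 2p+1 ≥ p.
Write w = xyz as guaranteed by the lemma, with |xy| ≤ p and y is nonempty.
The first p characters of w are a's, so xy (and hence y) consists only of a's. Write y = a^k, 1 ≤ k ≤ p.
Pump with i = 2: xy^2z = a^{p+k} b a^p. Its reverse is a^p b a^{p+k}, which differs from xy^2z since k ≥ 1. So xy^2z is not a palindrome and xy^2z ∉ L.
Contradiction. Therefore L is not regular.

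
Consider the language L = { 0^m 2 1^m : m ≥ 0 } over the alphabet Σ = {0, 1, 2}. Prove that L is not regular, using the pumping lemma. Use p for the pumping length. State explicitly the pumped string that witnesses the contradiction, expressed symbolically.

Assume L is regular; let p be its pumping constant.
Take w = 0^p 2 1^p ∈ L with |w| = 2p+1 ≥ p.
By the pumping lemma, w = xyz with |xy| ≤ p and |y| ≥ 1.
Since the first p symbols of w are all 0's and |xy| ≤ p, y lies entirely in the leading 0-block: y = 0^k for some k with 1 ≤ k ≤ p.
Pump with i = 2: xy^2z = 0^{p+k} 2 1^p, which would require p+k = p. But k ≥ 1, so xy^2z ∉ L.
Contradiction. Therefore L is not regular.

0^{p+k} 2 1^p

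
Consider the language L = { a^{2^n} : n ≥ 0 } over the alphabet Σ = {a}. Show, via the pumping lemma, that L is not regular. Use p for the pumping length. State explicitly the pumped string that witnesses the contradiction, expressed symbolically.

Toward a contradiction, assume L is regular with pumping length p.
Take w = a^{2^p} ∈ L with |w| = 2^p ≥ p.
By the pumping lemma, w = xyz with |xy| ≤ p and |y| > 0.
Then y = a^k for some k with 1 ≤ k ≤ p.
Pump with i = 2: xy^2z = a^{2^p+k}. Since 1 ≤ k ≤ p < 2^p, we have 2^p < 2^p+k < 2^{p+1}, so 2^p+k is not a power of 2. So xy^2z ∉ L.
This is a contradiction; hence L is not regular.

a^{2^p+k}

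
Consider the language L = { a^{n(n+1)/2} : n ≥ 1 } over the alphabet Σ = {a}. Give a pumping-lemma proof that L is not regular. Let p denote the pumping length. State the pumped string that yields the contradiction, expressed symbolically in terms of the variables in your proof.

a^{p(p+1)/2+k}

Assume L is regular; let p be its pumping constant.
Take w = a^{p(p+1)/2} ∈ L with |w| = p(p+1)/2 ≥ p.
The pumping lemma gives a decomposition w = xyz where |xy| ≤ p and |y| > 0.
Then y = a^k for some k with 1 ≤ k ≤ p.
Pump with i = 2: xy^2z = a^{p(p+1)/2+k}. Since 1 ≤ k ≤ p, p(p+1)/2 < p(p+1)/2+k ≤ p(p+1)/2+p < (p+1)(p+2)/2, so p(p+1)/2+k is strictly between consecutive triangular numbers. So xy^2z ∉ L.
This is a contradiction; hence L is not regular.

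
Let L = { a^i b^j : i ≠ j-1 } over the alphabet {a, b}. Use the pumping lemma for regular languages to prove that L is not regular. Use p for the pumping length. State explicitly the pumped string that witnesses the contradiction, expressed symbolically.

a^{p+p!} b^{p+p!+1}

Toward a contradiction, assume L is regular with pumping length p.
Choose w = a^p b^{p+p!+1}. Since p ≠ (p+p!+1)-1 = p+p!, w ∈ L; and |w| ≥ p.
By the pumping lemma, w = xyz with |xy| ≤ p and y is nonempty.
The first p characters of w are a's, so xy (and hence y) consists only of a's. Write y = a^k, 1 ≤ k ≤ p.
Since 1 ≤ k ≤ p, k divides p!; set t = 1 + p!/k. Then xy^t z has p + (p!/k)·k = p + p! copies of a. Now the a-count is p+p! and (b-count)-1 = (p+p!+1)-1 = p+p!, so i ≠ j-1 fails. So xy^t z = a^{p+p!} b^{p+p!+1} ∉ L.
Contradiction. Therefore L is not regular.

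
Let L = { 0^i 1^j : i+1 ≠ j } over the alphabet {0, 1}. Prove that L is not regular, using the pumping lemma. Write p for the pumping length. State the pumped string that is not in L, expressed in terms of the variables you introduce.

0^{p+p!} 1^{p+p!+1}

Assume L is regular; let p be its pumping constant.
Choose w = 0^p 1^{p+p!+1}. Since p ≠ (p+p!+1)-1 = p+p!, w ∈ L; and |w| ≥ p.
By the pumping lemma, w = xyz with |xy| ≤ p and |y| ≥ 1.
Since the first p symbols of w are all 0's and |xy| ≤ p, y lies entirely in the leading 0-block: y = 0^k for some k with 1 ≤ k ≤ p.
Since 1 ≤ k ≤ p, k divides p!; set t = 1 + p!/k. Then xy^t z has p + (p!/k)·k = p + p! copies of 0. Now the 0-count is p+p! and (1-count)-1 = (p+p!+1)-1 = p+p!, so i+1 ≠ j fails. So xy^t z = 0^{p+p!} 1^{p+p!+1} ∉ L.
This contradicts the pumping lemma, so L is not regular.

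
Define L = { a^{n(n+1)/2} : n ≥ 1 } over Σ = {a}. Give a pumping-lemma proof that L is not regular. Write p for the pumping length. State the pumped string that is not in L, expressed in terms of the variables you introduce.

a^{p(p+1)/2+k}

Assume L is regular. Let p be the pumping length given by the pumping lemma.
Take w = a^{p(p+1)/2} ∈ L with |w| = p(p+1)/2 ≥ p.
The pumping lemma gives a decomposition w = xyz where |xy| ≤ p and |y| ≥ 1.
Then y = a^k for some k with 1 ≤ k ≤ p.
Pump with i = 2: xy^2z = a^{p(p+1)/2+k}. Since 1 ≤ k ≤ p, p(p+1)/2 < p(p+1)/2+k ≤ p(p+1)/2+p < (p+1)(p+2)/2, so p(p+1)/2+k is strictly between consecutive triangular numbers. So xy^2z ∉ L.
This is a contradiction; hence L is not regular.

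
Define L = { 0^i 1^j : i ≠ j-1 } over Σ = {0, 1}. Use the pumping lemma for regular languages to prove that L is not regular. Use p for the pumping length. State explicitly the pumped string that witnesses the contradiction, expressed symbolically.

Suppose for contradiction that L is regular, and let p be the pumping length.
Choose w = 0^p 1^{p+p!+1}. Since p ≠ (p+p!+1)-1 = p+p!, w ∈ L; and |w| ≥ p.
By the pumping lemma, w = xyz with |xy| ≤ p and y is nonempty.
Since the first p symbols of w are all 0's and |xy| ≤ p, y lies entirely in the leading 0-block: y = 0^k for some k with 1 ≤ k ≤ p.
Since 1 ≤ k ≤ p, k divides p!; set t = 1 + p!/k. Then xy^t z has p + (p!/k)·k = p + p! copies of 0. Now the 0-count is p+p! and (1-count)-1 = (p+p!+1)-1 = p+p!, so i ≠ j-1 fails. So xy^t z = 0^{p+p!} 1^{p+p!+1} ∉ L.
This contradicts the pumping lemma, so L is not regular.

0^{p+p!} 1^{p+p!+1}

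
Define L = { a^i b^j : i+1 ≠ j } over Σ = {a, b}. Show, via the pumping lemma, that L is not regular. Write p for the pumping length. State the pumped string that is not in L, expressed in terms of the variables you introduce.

a^{p+p!} b^{p+p!+1}

Toward a contradiction, assume L is regular with pumping length p.
Choose w = a^p b^{p+p!+1}. Since p ≠ (p+p!+1)-1 = p+p!, w ∈ L; and |w| ≥ p.
The pumping lemma gives a decomposition w = xyz where |xy| ≤ p and |y| > 0.
Because |xy| ≤ p and w begins with p copies of a, we have y = a^k with 1 ≤ k ≤ p.
Since 1 ≤ k ≤ p, k divides p!; set t = 1 + p!/k. Then xy^t z has p + (p!/k)·k = p + p! copies of a. Now the a-count is p+p! and (b-count)-1 = (p+p!+1)-1 = p+p!, so i+1 ≠ j fails. So xy^t z = a^{p+p!} b^{p+p!+1} ∉ L.
This is a contradiction; hence L is not regular.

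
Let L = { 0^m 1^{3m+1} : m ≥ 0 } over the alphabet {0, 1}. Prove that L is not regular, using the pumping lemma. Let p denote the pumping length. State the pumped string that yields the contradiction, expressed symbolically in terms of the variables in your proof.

0^{p+k} 1^{3p+1}

Toward a contradiction, assume L is regular with pumping length p.
Choose w = 0^p 1^{3p+1}, which is in L with |w| = 4p+1 ≥ p.
By the pumping lemma, w = xyz with |xy| ≤ p and |y| > 0.
Because |xy| ≤ p and w begins with p copies of 0, we have y = 0^k with 1 ≤ k ≤ p.
Pump with i = 2: xy^2z = 0^{p+k} 1^{3p+1}. For this to lie in L we would need 3p+1 = 3(p+k)+1, which forces k = 0. But k ≥ 1, so xy^2z ∉ L.
Contradiction. Therefore L is not regular.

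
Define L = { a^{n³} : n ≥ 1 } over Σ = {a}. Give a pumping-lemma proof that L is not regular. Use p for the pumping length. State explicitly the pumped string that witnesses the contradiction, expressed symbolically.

a^{p³+k}

Toward a contradiction, assume L is regular with pumping length p.
Take w = a^{p³} ∈ L with |w| = p³ ≥ p.
By the pumping lemma, w = xyz with |xy| ≤ p and y is nonempty.
Then y = a^k for some k with 1 ≤ k ≤ p.
Pump with i = 2: xy^2z = a^{p³+k}. Since 1 ≤ k ≤ p, p³ < p³+k ≤ p³+p < p³+3p²+3p+1 = (p+1)³, so p³+k is not a perfect cube. So xy^2z ∉ L.
Contradiction. Therefore L is not regular.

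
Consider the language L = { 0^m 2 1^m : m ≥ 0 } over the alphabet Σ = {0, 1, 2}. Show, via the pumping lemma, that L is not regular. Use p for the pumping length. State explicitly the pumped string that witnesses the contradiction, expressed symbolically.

Suppose for contradiction that L is regular, and let p be the pumping length.
Take w = 0^p 2 1^p ∈ L with |w| = 2p+1 ≥ p.
By the pumping lemma, w = xyz with |xy| ≤ p and y is nonempty.
The first p characters of w are 0's, so xy (and hence y) consists only of 0's. Write y = 0^k, 1 ≤ k ≤ p.
Pump with i = 2: xy^2z = 0^{p+k} 2 1^p, which would require p+k = p. But k ≥ 1, so xy^2z ∉ L.
This is a contradiction; hence L is not regular.

0^{p+k} 2 1^p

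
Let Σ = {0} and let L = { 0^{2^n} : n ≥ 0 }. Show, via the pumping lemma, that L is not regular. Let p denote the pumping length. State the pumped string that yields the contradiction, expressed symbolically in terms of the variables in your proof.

0^{2^p+k}

Suppose for contradiction that L is regular, and let p be the pumping length.
Take w = 0^{2^p} ∈ L with |w| = 2^p ≥ p.
By the pumping lemma, w = xyz with |xy| ≤ p and |y| ≥ 1.
Then y = 0^k for some k with 1 ≤ k ≤ p.
Pump with i = 2: xy^2z = 0^{2^p+k}. Since 1 ≤ k ≤ p < 2^p, we have 2^p < 2^p+k < 2^{p+1}, so 2^p+k is not a power of 2. So xy^2z ∉ L.
Contradiction. Therefore L is not regular.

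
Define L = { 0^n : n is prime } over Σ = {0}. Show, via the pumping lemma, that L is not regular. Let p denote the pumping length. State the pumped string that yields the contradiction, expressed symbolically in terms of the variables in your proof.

Assume L is regular. Let p be the pumping length given by the pumping lemma.
Let q be a prime with q ≥ p+2 (infinitely many primes exist), and take w = 0^q ∈ L with |w| = q ≥ p.
The pumping lemma gives a decomposition w = xyz where |xy| ≤ p and |y| ≥ 1.
Then y = 0^k for some k with 1 ≤ k ≤ p.
Since 1 ≤ k ≤ p, |xz| = q-k. Pump with i = q+1: |xy^{q+1}z| = (q-k)+(q+1)k = q+qk = q(1+k), which is composite (both factors ≥ 2). So xy^{q+1}z = 0^{q(1+k)} ∉ L.
This contradicts the pumping lemma, so L is not regular.

0^{q(1+k)}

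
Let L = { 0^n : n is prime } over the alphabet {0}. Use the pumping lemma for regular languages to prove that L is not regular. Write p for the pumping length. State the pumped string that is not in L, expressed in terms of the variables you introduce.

Assume L is regular. Let p be the pumping length given by the pumping lemma.
Let q be a prime with q ≥ p+2 (infinitely many primes exist), and take w = 0^q ∈ L with |w| = q ≥ p.
Write w = xyz as guaranteed by the lemma, with |xy| ≤ p and |y| > 0.
Then y = 0^k for some k with 1 ≤ k ≤ p.
Since 1 ≤ k ≤ p, |xz| = q-k. Pump with i = q+1: |xy^{q+1}z| = (q-k)+(q+1)k = q+qk = q(1+k), which is composite (both factors ≥ 2). So xy^{q+1}z = 0^{q(1+k)} ∉ L.
This is a contradiction; hence L is not regular.

0^{q(1+k)}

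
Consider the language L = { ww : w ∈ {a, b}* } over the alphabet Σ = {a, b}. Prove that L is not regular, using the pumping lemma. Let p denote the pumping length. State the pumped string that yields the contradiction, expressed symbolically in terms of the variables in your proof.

Suppose for contradiction that L is regular, and let p be the pumping length.
Take w = a^p b^p a^p b^p = uu where u = a^pb^p; then w ∈ L and |w| = 4p ≥ p.
By the pumping lemma, w = xyz with |xy| ≤ p and |y| > 0.
Since the first p symbols of w are all a's and |xy| ≤ p, y lies entirely in the leading a-block: y = a^k for some k with 1 ≤ k ≤ p.
Pump with i = 2: xy^2z = a^{p+k} b^p a^p b^p, of length 4p+k. Suppose this equals vv. The string starts with a and ends with b, so v does too; thus the boundary between the two copies of v is a b→a transition. There is exactly one such transition, at position 2p+k, so |v| = 2p+k and |vv| = 4p+2k ≠ 4p+k since k ≥ 1. So xy^2z ∉ L.
This is a contradiction; hence L is not regular.

a^{p+k} b^p a^p b^p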